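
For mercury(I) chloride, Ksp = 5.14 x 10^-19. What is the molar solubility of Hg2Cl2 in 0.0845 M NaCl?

s = 7.20 × 10^-17 M

Hg2Cl2(s) ⇌ Hg2^2+ + 2 Cl^-
Ksp = [Hg2^2+][Cl^-]^2
Let s = moles of Hg2Cl2 that dissolve per litre. [Hg2^2+] = s, [Cl^-] = 0.0845 + 2s ≈ 0.0845 (Ksp is small, so little additional dissolves).
Ksp ≈ s × (0.0845)^2
s = 7.20 × 10^-17 M
Check: 2s = 1.4 x 10^-16 ≪ 0.0845, so the approximation is valid.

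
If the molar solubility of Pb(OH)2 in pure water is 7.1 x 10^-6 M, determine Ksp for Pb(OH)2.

Ksp = 1.4 × 10^-15

Pb(OH)2(s) ⇌ Pb^2+ + 2 OH^-
Let s = molar solubility. Then [Pb^2+] = s and [OH^-] = 2s.
Ksp = [Pb^2+][OH^-]^2
So Ksp = s × (2s)^2 = 4s^3
Ksp = 4 × (7.1 × 10^-6)^3 = 1.4 × 10^-15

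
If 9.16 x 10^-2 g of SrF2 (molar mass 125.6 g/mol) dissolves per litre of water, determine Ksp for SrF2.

Molar solubility s = (9.16 x 10^-2 g/L) / (125.6 g/mol) = 7.293 x 10^-4 M.
SrF2(s) <=> Sr^2+(aq) + 2 F^-(aq)
Let s = molar solubility. Then [Sr^2+] = s and [F^-] = 2s.
Ksp = [Sr^2+][F^-]^2
So Ksp = s × (2s)^2 = 4s^3
With s = 7.293 × 10^-4: Ksp = 1.55 × 10^-9

Ksp = 1.55 x 10^-9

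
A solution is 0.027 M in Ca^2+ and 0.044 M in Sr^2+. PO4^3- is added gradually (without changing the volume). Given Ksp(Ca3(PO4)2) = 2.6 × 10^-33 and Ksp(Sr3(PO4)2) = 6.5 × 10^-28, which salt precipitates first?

Precipitation of each salt starts when its ion product equals its Ksp.
For Ca3(PO4)2: 2.6 × 10^-33 = (0.027)^3 × [PO4^3-]^2  ⇒  [PO4^3-] = 1.1 x 10^-14 M.
For Sr3(PO4)2: 6.5 × 10^-28 = (0.044)^3 × [PO4^3-]^2  ⇒  [PO4^3-] = 2.8 × 10^-12 M.
The salt with the lower threshold [PO4^3-] precipitates first: Ca3(PO4)2.

Ca3(PO4)2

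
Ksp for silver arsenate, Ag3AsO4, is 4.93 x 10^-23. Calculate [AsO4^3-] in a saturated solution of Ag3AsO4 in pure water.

Ag3AsO4(s) ⇌ 3 Ag^+(aq) + AsO4^3-(aq)
Ksp = [Ag^+]^3[AsO4^3-]
With molar solubility s: [Ag^+] = 3s, [AsO4^3-] = s.
So Ksp = (3s)^3 × s = 27s^4
s^4 = 4.93 x 10^-23 / 27, so s = 1.162 × 10^-6 M
[AsO4^3-] = s = 1.16 x 10^-6 M

[AsO4^3-] = 1.16e-6 M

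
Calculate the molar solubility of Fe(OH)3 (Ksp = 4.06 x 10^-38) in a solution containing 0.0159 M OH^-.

1.01 x 10^-32 M

Fe(OH)3(s) ⇌ Fe^3+(aq) + 3 OH^-(aq)
Ksp = [Fe^3+][OH^-]^3
Let s be the molar solubility in this solution. [Fe^3+] = s, [OH^-] = 0.0159 + 3s ≈ 0.0159 (since the OH^- already present dominates).
Ksp ≈ s × (0.0159)^3
s = 1.01 × 10^-32 M
Check: 3s = 3.0 × 10^-32 ≪ 0.0159, so the approximation is valid.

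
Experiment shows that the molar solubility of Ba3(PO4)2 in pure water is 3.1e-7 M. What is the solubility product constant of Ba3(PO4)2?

Ba3(PO4)2(s) <=> 3 Ba^2+(aq) + 2 PO4^3-(aq)
Let s = molar solubility. Then [Ba^2+] = 3s and [PO4^3-] = 2s.
Ksp = [Ba^2+]^3[PO4^3-]^2
Ksp = (3s)^3(2s)^2 = 108s^5
With s = 3.1 × 10^-7: Ksp = 3.1 × 10^-31

Ksp = 3.1 × 10^-31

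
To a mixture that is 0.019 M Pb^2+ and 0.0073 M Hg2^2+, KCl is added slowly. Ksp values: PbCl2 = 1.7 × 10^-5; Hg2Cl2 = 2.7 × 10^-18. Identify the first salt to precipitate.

Hg2Cl2

Each salt begins to precipitate when Q = Ksp, i.e. when [Cl^-] reaches its threshold.
For PbCl2: 1.7 × 10^-5 = 0.019 × [Cl^-]^2  ⇒  [Cl^-] = 3.0 × 10^-2 M.
For Hg2Cl2: 2.7 × 10^-18 = 0.0073 × [Cl^-]^2  ⇒  [Cl^-] = 1.9 × 10^-8 M.
The salt with the lower threshold [Cl^-] precipitates first: Hg2Cl2.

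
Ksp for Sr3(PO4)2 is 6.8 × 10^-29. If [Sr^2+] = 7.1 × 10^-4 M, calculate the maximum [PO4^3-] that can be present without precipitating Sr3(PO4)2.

[PO4^3-] ≈ 4.4e-10 M

Sr3(PO4)2(s) ⇌ 3 Sr^2+ + 2 PO4^3-
Ksp = [Sr^2+]^3[PO4^3-]^2
Precipitation begins when Q = Ksp. With [Sr^2+] = 7.1 × 10^-4 M:
6.8 × 10^-29 = (7.1 × 10^-4)^3 × [PO4^3-]^2
[PO4^3-] = (6.8 × 10^-29 / 3.58 × 10^-10)^(1/2) = 4.4 x 10^-10 M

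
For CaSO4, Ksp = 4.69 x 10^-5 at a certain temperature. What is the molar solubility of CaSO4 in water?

6.85 × 10^-3 M

CaSO4(s) ⇌ Ca^2+ + SO4^2-
Ksp = [Ca^2+][SO4^2-]
Let s = molar solubility. Then [Ca^2+] = s and [SO4^2-] = s.
Ksp = s^2
s = √(4.69 x 10^-5) = 6.85 × 10^-3 M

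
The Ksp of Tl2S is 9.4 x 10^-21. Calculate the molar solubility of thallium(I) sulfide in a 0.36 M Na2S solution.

8.1 × 10^-11 M

Tl2S(s) <=> 2 Tl^+(aq) + S^2-(aq)
Ksp = [Tl^+]^2[S^2-]
Let s = moles of Tl2S that dissolve per litre. [Tl^+] = 2s, [S^2-] = 0.36 + s ≈ 0.36 (common-ion effect: S^2- is already 0.36 M).
Ksp ≈ (2s)^2 × 0.36
s = 8.1 × 10^-11 M
Check: s = 8.1 x 10^-11 ≪ 0.36, so the approximation is valid.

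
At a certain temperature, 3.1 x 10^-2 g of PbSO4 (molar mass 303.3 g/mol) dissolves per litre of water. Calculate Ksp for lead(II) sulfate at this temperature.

1.0 × 10^-8

Molar solubility s = (3.1 x 10^-2 g/L) / (303.3 g/mol) = 1.02 × 10^-4 M.
PbSO4(s) <=> Pb^2+ + SO4^2-
If s mol/L of PbSO4 dissolves, [Pb^2+] = s and [SO4^2-] = s.
Ksp = [Pb^2+][SO4^2-]
Ksp = (s)(s) = s^2
With s = 1.02 × 10^-4: Ksp = 1.0 × 10^-8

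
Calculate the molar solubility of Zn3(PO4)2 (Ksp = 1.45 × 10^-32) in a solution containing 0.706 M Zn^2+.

s = 1.01e-16 M

Zn3(PO4)2(s) <=> 3 Zn^2+ + 2 PO4^3-
Ksp = [Zn^2+]^3[PO4^3-]^2
Let s = moles of Zn3(PO4)2 that dissolve per litre. [Zn^2+] = 0.706 + 3s ≈ 0.706, [PO4^3-] = 2s (Ksp is small, so little additional dissolves).
Ksp ≈ (0.706)^3 × (2s)^2
s = 1.01 × 10^-16 M
Check: 3s = 3.0 x 10^-16 ≪ 0.706, so the approximation is valid.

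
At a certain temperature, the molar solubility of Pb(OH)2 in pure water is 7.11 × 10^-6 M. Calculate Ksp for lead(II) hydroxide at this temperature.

Ksp = 1.44 × 10^-15

Pb(OH)2(s) ⇌ Pb^2+ + 2 OH^-
With molar solubility s: [Pb^2+] = s, [OH^-] = 2s.
Ksp = [Pb^2+][OH^-]^2
So Ksp = s × (2s)^2 = 4s^3
Ksp = 4 × (7.11 × 10^-6)^3 = 1.44 × 10^-15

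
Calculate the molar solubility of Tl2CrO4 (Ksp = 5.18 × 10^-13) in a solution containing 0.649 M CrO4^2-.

4.47 x 10^-7 M

Tl2CrO4(s) <=> 2 Tl^+ + CrO4^2-
Ksp = [Tl^+]^2[CrO4^2-]
Let s = moles of Tl2CrO4 that dissolve per litre. [Tl^+] = 2s, [CrO4^2-] = 0.649 + s ≈ 0.649 (common-ion effect: CrO4^2- is already 0.649 M).
Ksp ≈ (2s)^2 × 0.649
s = 4.47 × 10^-7 M
Check: s = 4.5 x 10^-7 ≪ 0.649, so the approximation is valid.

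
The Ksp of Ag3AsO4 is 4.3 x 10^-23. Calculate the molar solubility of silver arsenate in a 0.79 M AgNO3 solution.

s = 8.7e-23 M

Ag3AsO4(s) ⇌ 3 Ag^+(aq) + AsO4^3-(aq)
Ksp = [Ag^+]^3[AsO4^3-]
Let s be the molar solubility in this solution. [Ag^+] = 0.79 + 3s ≈ 0.79, [AsO4^3-] = s (since Ag^+ from AgNO3 dominates).
Ksp ≈ (0.79)^3 × s
s = 8.7 × 10^-23 M
Check: 3s = 2.6 × 10^-22 ≪ 0.79, so the approximation is valid.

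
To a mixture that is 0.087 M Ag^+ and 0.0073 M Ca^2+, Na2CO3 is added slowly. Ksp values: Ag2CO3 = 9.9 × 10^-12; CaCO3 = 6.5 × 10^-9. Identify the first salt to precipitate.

Ag2CO3

Precipitation of each salt starts when its ion product equals its Ksp.
For Ag2CO3: 9.9 × 10^-12 = (0.087)^2 × [CO3^2-]  ⇒  [CO3^2-] = 1.3 × 10^-9 M.
For CaCO3: 6.5 × 10^-9 = 0.0073 × [CO3^2-]  ⇒  [CO3^2-] = 8.9 × 10^-7 M.
The salt with the lower threshold [CO3^2-] precipitates first: Ag2CO3.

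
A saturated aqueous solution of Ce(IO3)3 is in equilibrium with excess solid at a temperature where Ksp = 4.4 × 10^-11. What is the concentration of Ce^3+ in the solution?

Ce(IO3)3(s) ⇌ Ce^3+(aq) + 3 IO3^-(aq)
Ksp = [Ce^3+][IO3^-]^3
For each mole of Ce(IO3)3 that dissolves: [Ce^3+] = s, [IO3^-] = 3s.
So Ksp = s × (3s)^3 = 27s^4
s = (4.4 × 10^-11 / 27)^(1/4) = 1.13 x 10^-3 M
[Ce^3+] = s = 1.1 x 10^-3 M

[Ce^3+] = 1.1e-3 M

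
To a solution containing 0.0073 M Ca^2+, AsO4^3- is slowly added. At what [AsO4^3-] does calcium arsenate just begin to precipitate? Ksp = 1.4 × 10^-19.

6.0e-7 M

Ca3(AsO4)2(s) ⇌ 3 Ca^2+ + 2 AsO4^3-
Ksp = [Ca^2+]^3[AsO4^3-]^2
Precipitation begins when Q = Ksp. With [Ca^2+] = 0.0073 M:
1.4 × 10^-19 = (0.0073)^3 × [AsO4^3-]^2
[AsO4^3-] = (1.4 × 10^-19 / 3.89 × 10^-7)^(1/2) = 6.0 x 10^-7 M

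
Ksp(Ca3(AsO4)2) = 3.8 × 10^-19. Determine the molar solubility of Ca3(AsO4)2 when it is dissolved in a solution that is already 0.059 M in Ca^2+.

s ≈ 2.2e-8 M

Ca3(AsO4)2(s) ⇌ 3 Ca^2+(aq) + 2 AsO4^3-(aq)
Ksp = [Ca^2+]^3[AsO4^3-]^2
Let s be the molar solubility in this solution. [Ca^2+] = 0.059 + 3s ≈ 0.059, [AsO4^3-] = 2s (Ksp is small, so little additional dissolves).
Ksp ≈ (0.059)^3 × (2s)^2
s = 2.2 x 10^-8 M
Check: 3s = 6.5 × 10^-8 ≪ 0.059, so the approximation is valid.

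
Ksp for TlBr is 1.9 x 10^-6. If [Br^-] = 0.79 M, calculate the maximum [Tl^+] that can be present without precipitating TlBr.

TlBr(s) <=> Tl^+(aq) + Br^-(aq)
Ksp = [Tl^+][Br^-]
Precipitation begins when Q = Ksp. With [Br^-] = 0.79 M:
1.9 x 10^-6 = (0.79) × [Tl^+]
[Tl^+] = (1.9 x 10^-6 / 7.9 × 10^-1) = 2.4 x 10^-6 M

2.4 x 10^-6 M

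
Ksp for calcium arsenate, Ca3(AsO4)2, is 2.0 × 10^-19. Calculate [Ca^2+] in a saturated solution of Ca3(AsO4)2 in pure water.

Ca3(AsO4)2(s) <=> 3 Ca^2+ + 2 AsO4^3-
Ksp = [Ca^2+]^3[AsO4^3-]^2
If s mol/L of Ca3(AsO4)2 dissolves, [Ca^2+] = 3s and [AsO4^3-] = 2s.
Ksp = (3s)^3(2s)^2 = 108s^5
s = (2.0 × 10^-19 / 108)^(1/5) = 7.14 × 10^-5 M
[Ca^2+] = 3s = 2.1 x 10^-4 M

[Ca^2+] ≈ 2.1 × 10^-4 M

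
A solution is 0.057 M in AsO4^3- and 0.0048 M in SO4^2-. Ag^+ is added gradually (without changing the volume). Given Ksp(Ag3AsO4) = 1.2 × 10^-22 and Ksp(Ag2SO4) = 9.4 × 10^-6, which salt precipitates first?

Ag3AsO4

Precipitation of each salt starts when its ion product equals its Ksp.
For Ag3AsO4: 1.2 × 10^-22 = 0.057 × [Ag^+]^3  ⇒  [Ag^+] = 1.3 × 10^-7 M.
For Ag2SO4: 9.4 × 10^-6 = 0.0048 × [Ag^+]^2  ⇒  [Ag^+] = 4.4 x 10^-2 M.
The salt with the lower threshold [Ag^+] precipitates first: Ag3AsO4.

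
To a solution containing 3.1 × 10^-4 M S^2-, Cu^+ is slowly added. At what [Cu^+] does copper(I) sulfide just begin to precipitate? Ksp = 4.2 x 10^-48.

[Cu^+] = 1.2 × 10^-22 M

Cu2S(s) ⇌ 2 Cu^+ + S^2-
Ksp = [Cu^+]^2[S^2-]
Precipitation begins when Q = Ksp. With [S^2-] = 3.1 × 10^-4 M:
4.2 x 10^-48 = (3.1 × 10^-4) × [Cu^+]^2
[Cu^+] = (4.2 x 10^-48 / 3.1 × 10^-4)^(1/2) = 1.2 × 10^-22 M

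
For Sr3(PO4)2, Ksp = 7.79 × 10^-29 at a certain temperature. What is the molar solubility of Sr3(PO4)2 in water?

Sr3(PO4)2(s) ⇌ 3 Sr^2+ + 2 PO4^3-
Ksp = [Sr^2+]^3[PO4^3-]^2
With molar solubility s: [Sr^2+] = 3s, [PO4^3-] = 2s.
So Ksp = (3s)^3 × (2s)^2 = 108s^5
Solving, s = (7.79 × 10^-29/108)^(1/5) = 9.37 x 10^-7 M

s ≈ 9.37 × 10^-7 M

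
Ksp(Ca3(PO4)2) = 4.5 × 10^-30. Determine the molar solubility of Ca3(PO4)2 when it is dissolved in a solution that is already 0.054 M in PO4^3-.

Ca3(PO4)2(s) ⇌ 3 Ca^2+ + 2 PO4^3-
Ksp = [Ca^2+]^3[PO4^3-]^2
Let s = moles of Ca3(PO4)2 that dissolve per litre. [Ca^2+] = 3s, [PO4^3-] = 0.054 + 2s ≈ 0.054 (since the PO4^3- already present dominates).
Ksp ≈ (3s)^3 × (0.054)^2
s = 3.9 × 10^-10 M
Check: 2s = 7.7 × 10^-10 ≪ 0.054, so the approximation is valid.

s ≈ 3.9e-10 M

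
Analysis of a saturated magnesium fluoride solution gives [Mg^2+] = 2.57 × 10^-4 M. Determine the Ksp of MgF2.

MgF2(s) ⇌ Mg^2+(aq) + 2 F^-(aq)
Stoichiometry gives [F^-] = (2/1)[Mg^2+] = 5.140 × 10^-4 M.
Ksp = [Mg^2+][F^-]^2
Ksp = 2.57 × 10^-4 × (5.140 x 10^-4)^2 = 6.79 x 10^-11

6.79e-11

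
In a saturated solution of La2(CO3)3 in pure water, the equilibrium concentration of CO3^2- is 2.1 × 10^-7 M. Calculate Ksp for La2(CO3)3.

La2(CO3)3(s) ⇌ 2 La^3+ + 3 CO3^2-
Stoichiometry gives [La^3+] = (2/3)[CO3^2-] = 1.40 × 10^-7 M.
Ksp = [La^3+]^2[CO3^2-]^3
Ksp = (1.40 × 10^-7)^2 × (2.1 × 10^-7)^3 = 1.8 × 10^-34

1.8 × 10^-34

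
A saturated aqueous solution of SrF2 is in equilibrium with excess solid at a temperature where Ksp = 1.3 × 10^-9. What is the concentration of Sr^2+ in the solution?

[Sr^2+] ≈ 6.9 × 10^-4 M

SrF2(s) ⇌ Sr^2+(aq) + 2 F^-(aq)
Ksp = [Sr^2+][F^-]^2
Let s = molar solubility. Then [Sr^2+] = s and [F^-] = 2s.
Substituting: Ksp = s(2s)^2 = 4s^3
s = (1.3 × 10^-9 / 4)^(1/3) = 6.88 × 10^-4 M
[Sr^2+] = s = 6.9 × 10^-4 M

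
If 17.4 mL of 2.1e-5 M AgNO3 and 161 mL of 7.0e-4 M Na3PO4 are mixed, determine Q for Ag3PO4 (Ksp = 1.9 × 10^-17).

Total volume = 17.4 + 161 = 178.4 mL.
[Ag^+] = 2.1 x 10^-5 × (17.4/178.4) = 2.05 × 10^-6 M
[PO4^3-] = 7.0 × 10^-4 × (161/178.4) = 6.32 × 10^-4 M
Ag3PO4(s) <=> 3 Ag^+ + PO4^3-, so Q = [Ag^+]^3[PO4^3-]
Q = (2.05 × 10^-6)^3(6.32 x 10^-4) = 5.4 x 10^-21
Q < Ksp, so no precipitate of Ag3PO4 forms.

5.4 × 10^-21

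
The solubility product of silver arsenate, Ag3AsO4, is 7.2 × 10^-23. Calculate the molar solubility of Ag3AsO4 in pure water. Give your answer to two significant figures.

1.3 × 10^-6 M

Ag3AsO4(s) ⇌ 3 Ag^+(aq) + AsO4^3-(aq)
Ksp = [Ag^+]^3[AsO4^3-]
Let s = molar solubility. Then [Ag^+] = 3s and [AsO4^3-] = s.
Ksp = (3s)^3s = 27s^4
Solving, s = (7.2 × 10^-23/27)^(1/4) = 1.3 × 10^-6 M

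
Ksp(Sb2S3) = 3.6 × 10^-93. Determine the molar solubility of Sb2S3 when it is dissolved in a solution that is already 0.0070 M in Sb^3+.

Sb2S3(s) ⇌ 2 Sb^3+(aq) + 3 S^2-(aq)
Ksp = [Sb^3+]^2[S^2-]^3
Let s = moles of Sb2S3 that dissolve per litre. [Sb^3+] = 0.0070 + 2s ≈ 0.0070, [S^2-] = 3s (since the Sb^3+ already present dominates).
Ksp ≈ (0.0070)^2 × (3s)^3
s = 1.4 x 10^-30 M
Check: 2s = 2.8 x 10^-30 ≪ 0.0070, so the approximation is valid.

s ≈ 1.4e-30 M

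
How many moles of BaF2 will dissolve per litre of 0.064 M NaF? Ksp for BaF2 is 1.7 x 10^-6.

s = 4.2 × 10^-4 M

BaF2(s) ⇌ Ba^2+(aq) + 2 F^-(aq)
Ksp = [Ba^2+][F^-]^2
Let s be the molar solubility in this solution. [Ba^2+] = s, [F^-] = 0.064 + 2s ≈ 0.064 (common-ion effect: F^- is already 0.064 M).
Ksp ≈ s × (0.064)^2
s = 4.2 × 10^-4 M
Check: 2s = 8.3 × 10^-4 ≪ 0.064, so the approximation is valid.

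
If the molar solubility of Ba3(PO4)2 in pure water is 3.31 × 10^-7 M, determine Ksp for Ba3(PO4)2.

Ksp = 4.29 × 10^-31

Ba3(PO4)2(s) ⇌ 3 Ba^2+(aq) + 2 PO4^3-(aq)
For each mole of Ba3(PO4)2 that dissolves: [Ba^2+] = 3s, [PO4^3-] = 2s.
Ksp = [Ba^2+]^3[PO4^3-]^2
So Ksp = (3s)^3 × (2s)^2 = 108s^5
With s = 3.31 × 10^-7: Ksp = 4.29 × 10^-31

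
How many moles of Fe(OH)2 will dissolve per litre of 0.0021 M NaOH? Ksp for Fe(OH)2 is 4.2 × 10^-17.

Fe(OH)2(s) <=> Fe^2+ + 2 OH^-
Ksp = [Fe^2+][OH^-]^2
Let s be the molar solubility in this solution. [Fe^2+] = s, [OH^-] = 0.0021 + 2s ≈ 0.0021 (Ksp is small, so little additional dissolves).
Ksp ≈ s × (0.0021)^2
s = 9.5 × 10^-12 M
Check: 2s = 1.9 × 10^-11 ≪ 0.0021, so the approximation is valid.

s ≈ 9.5 × 10^-12 M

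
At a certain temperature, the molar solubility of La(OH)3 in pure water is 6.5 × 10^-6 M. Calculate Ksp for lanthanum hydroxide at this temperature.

La(OH)3(s) ⇌ La^3+ + 3 OH^-
Let s = molar solubility. Then [La^3+] = s and [OH^-] = 3s.
Ksp = [La^3+][OH^-]^3
Substituting: Ksp = s(3s)^3 = 27s^4
With s = 6.5 × 10^-6: Ksp = 4.8 x 10^-20

Ksp = 4.8 × 10^-20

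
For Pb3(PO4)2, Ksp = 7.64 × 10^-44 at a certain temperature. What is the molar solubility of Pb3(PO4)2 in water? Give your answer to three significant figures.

s = 9.33 × 10^-10 M

Pb3(PO4)2(s) ⇌ 3 Pb^2+(aq) + 2 PO4^3-(aq)
Ksp = [Pb^2+]^3[PO4^3-]^2
Let s = molar solubility. Then [Pb^2+] = 3s and [PO4^3-] = 2s.
Ksp = (3s)^3(2s)^2 = 108s^5
Solving, s = (7.64 × 10^-44/108)^(1/5) = 9.33 × 10^-10 M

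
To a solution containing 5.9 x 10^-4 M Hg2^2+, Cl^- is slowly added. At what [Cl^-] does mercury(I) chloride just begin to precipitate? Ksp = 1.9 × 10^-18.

5.7 × 10^-8 M

Hg2Cl2(s) ⇌ Hg2^2+(aq) + 2 Cl^-(aq)
Ksp = [Hg2^2+][Cl^-]^2
Precipitation begins when Q = Ksp. With [Hg2^2+] = 5.9 x 10^-4 M:
1.9 × 10^-18 = (5.9 x 10^-4) × [Cl^-]^2
[Cl^-] = (1.9 × 10^-18 / 5.9 x 10^-4)^(1/2) = 5.7 × 10^-8 M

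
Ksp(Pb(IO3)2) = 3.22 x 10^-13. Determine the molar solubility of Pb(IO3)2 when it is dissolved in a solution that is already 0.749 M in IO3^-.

s ≈ 5.74 x 10^-13 M

Pb(IO3)2(s) <=> Pb^2+(aq) + 2 IO3^-(aq)
Ksp = [Pb^2+][IO3^-]^2
If s mol/L dissolves here, [Pb^2+] = s, [IO3^-] = 0.749 + 2s ≈ 0.749 (common-ion effect: IO3^- is already 0.749 M).
Ksp ≈ s × (0.749)^2
s = 5.74 × 10^-13 M
Check: 2s = 1.1 x 10^-12 ≪ 0.749, so the approximation is valid.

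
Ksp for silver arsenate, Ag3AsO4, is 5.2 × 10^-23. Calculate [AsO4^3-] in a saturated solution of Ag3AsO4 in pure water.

[AsO4^3-] = 1.2 × 10^-6 M

Ag3AsO4(s) <=> 3 Ag^+ + AsO4^3-
Ksp = [Ag^+]^3[AsO4^3-]
If s mol/L of Ag3AsO4 dissolves, [Ag^+] = 3s and [AsO4^3-] = s.
So Ksp = (3s)^3 × s = 27s^4
s = (5.2 × 10^-23 / 27)^(1/4) = 1.18 x 10^-6 M
[AsO4^3-] = s = 1.2 × 10^-6 M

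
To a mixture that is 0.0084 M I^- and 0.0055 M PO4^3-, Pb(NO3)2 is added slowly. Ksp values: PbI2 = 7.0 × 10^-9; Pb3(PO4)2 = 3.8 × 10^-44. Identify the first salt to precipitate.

Each salt begins to precipitate when Q = Ksp, i.e. when [Pb^2+] reaches its threshold.
For PbI2: 7.0 × 10^-9 = (0.0084)^2 × [Pb^2+]  ⇒  [Pb^2+] = 9.9 × 10^-5 M.
For Pb3(PO4)2: 3.8 × 10^-44 = (0.0055)^2 × [Pb^2+]^3  ⇒  [Pb^2+] = 1.1 × 10^-13 M.
The salt with the lower threshold [Pb^2+] precipitates first: Pb3(PO4)2.

Pb3(PO4)2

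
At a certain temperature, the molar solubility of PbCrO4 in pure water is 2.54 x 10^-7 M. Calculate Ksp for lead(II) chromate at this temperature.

6.45e-14

PbCrO4(s) <=> Pb^2+(aq) + CrO4^2-(aq)
If s mol/L of PbCrO4 dissolves, [Pb^2+] = s and [CrO4^2-] = s.
Ksp = [Pb^2+][CrO4^2-]
Ksp = s^2
Ksp = (2.54 × 10^-7)^2 = 6.45 x 10^-14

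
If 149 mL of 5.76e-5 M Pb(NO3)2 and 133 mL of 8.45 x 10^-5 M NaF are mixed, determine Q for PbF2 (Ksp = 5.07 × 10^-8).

Total volume = 149 + 133 = 282 mL.
[Pb^2+] = 5.76 x 10^-5 × (149/282) = 3.043 × 10^-5 M
[F^-] = 8.45 × 10^-5 × (133/282) = 3.985 × 10^-5 M
PbF2(s) ⇌ Pb^2+ + 2 F^-, so Q = [Pb^2+][F^-]^2
Q = (3.043 x 10^-5)(3.985 × 10^-5)^2 = 4.83 x 10^-14
Q < Ksp, so no precipitate of PbF2 forms.

Q ≈ 4.83e-14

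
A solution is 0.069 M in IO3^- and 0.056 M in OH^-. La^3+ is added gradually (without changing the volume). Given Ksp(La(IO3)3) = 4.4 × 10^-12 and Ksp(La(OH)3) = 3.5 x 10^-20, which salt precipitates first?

Each salt begins to precipitate when Q = Ksp, i.e. when [La^3+] reaches its threshold.
For La(IO3)3: 4.4 × 10^-12 = (0.069)^3 × [La^3+]  ⇒  [La^3+] = 1.3 × 10^-8 M.
For La(OH)3: 3.5 x 10^-20 = (0.056)^3 × [La^3+]  ⇒  [La^3+] = 2.0 × 10^-16 M.
The salt with the lower threshold [La^3+] precipitates first: La(OH)3.

La(OH)3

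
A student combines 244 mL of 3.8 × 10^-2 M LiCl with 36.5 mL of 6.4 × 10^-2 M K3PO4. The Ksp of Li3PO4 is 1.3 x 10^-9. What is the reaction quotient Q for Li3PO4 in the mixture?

Total volume = 244 + 36.5 = 280.5 mL.
[Li^+] = 3.8 × 10^-2 × (244/280.5) = 3.31 × 10^-2 M
[PO4^3-] = 6.4 × 10^-2 × (36.5/280.5) = 8.33 x 10^-3 M
Li3PO4(s) <=> 3 Li^+ + PO4^3-, so Q = [Li^+]^3[PO4^3-]
Q = (3.31 × 10^-2)^3(8.33 × 10^-3) = 3.0 x 10^-7
Q > Ksp, so Li3PO4 will precipitate.

Q = 3.0 × 10^-7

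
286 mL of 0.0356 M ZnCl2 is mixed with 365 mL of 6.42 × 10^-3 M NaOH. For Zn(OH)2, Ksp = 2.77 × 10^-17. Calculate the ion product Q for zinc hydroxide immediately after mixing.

Q ≈ 2.03 x 10^-7

Total volume = 286 + 365 = 651 mL.
[Zn^2+] = 3.56 × 10^-2 × (286/651) = 1.564 × 10^-2 M
[OH^-] = 6.42 × 10^-3 × (365/651) = 3.600 x 10^-3 M
Zn(OH)2(s) ⇌ Zn^2+(aq) + 2 OH^-(aq), so Q = [Zn^2+][OH^-]^2
Q = (1.564 × 10^-2)(3.600 x 10^-3)^2 = 2.03 × 10^-7
Q > Ksp, so Zn(OH)2 will precipitate.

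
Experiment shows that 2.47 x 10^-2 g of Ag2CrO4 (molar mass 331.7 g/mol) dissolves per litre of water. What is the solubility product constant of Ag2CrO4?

Molar solubility s = (2.47 x 10^-2 g/L) / (331.7 g/mol) = 7.446 × 10^-5 M.
Ag2CrO4(s) <=> 2 Ag^+ + CrO4^2-
If s mol/L of Ag2CrO4 dissolves, [Ag^+] = 2s and [CrO4^2-] = s.
Ksp = [Ag^+]^2[CrO4^2-]
Ksp = (2s)^2s = 4s^3
Ksp = 4 × (7.446 x 10^-5)^3 = 1.65 x 10^-12

Ksp ≈ 1.65 x 10^-12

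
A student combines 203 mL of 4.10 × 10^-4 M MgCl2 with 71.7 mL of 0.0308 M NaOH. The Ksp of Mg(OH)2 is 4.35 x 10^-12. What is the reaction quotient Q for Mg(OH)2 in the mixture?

Total volume = 203 + 71.7 = 274.7 mL.
[Mg^2+] = 4.10 × 10^-4 × (203/274.7) = 3.030 x 10^-4 M
[OH^-] = 3.08 × 10^-2 × (71.7/274.7) = 8.039 × 10^-3 M
Mg(OH)2(s) ⇌ Mg^2+(aq) + 2 OH^-(aq), so Q = [Mg^2+][OH^-]^2
Q = (3.030 × 10^-4)(8.039 × 10^-3)^2 = 1.96 × 10^-8
Q > Ksp, so Mg(OH)2 will precipitate.

1.96 x 10^-8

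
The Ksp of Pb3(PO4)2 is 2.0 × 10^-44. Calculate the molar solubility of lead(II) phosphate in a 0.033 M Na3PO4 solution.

s ≈ 8.8 x 10^-15 M

Pb3(PO4)2(s) ⇌ 3 Pb^2+ + 2 PO4^3-
Ksp = [Pb^2+]^3[PO4^3-]^2
If s mol/L dissolves here, [Pb^2+] = 3s, [PO4^3-] = 0.033 + 2s ≈ 0.033 (Ksp is small, so little additional dissolves).
Ksp ≈ (3s)^3 × (0.033)^2
s = 8.8 × 10^-15 M
Check: 2s = 1.8 × 10^-14 ≪ 0.033, so the approximation is valid.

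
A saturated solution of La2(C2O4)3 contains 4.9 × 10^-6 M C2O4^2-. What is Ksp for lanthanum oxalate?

La2(C2O4)3(s) ⇌ 2 La^3+(aq) + 3 C2O4^2-(aq)
Stoichiometry gives [La^3+] = (2/3)[C2O4^2-] = 3.27 × 10^-6 M.
Ksp = [La^3+]^2[C2O4^2-]^3
Ksp = (3.27 x 10^-6)^2 × (4.9 × 10^-6)^3 = 1.3 x 10^-27

1.3 × 10^-27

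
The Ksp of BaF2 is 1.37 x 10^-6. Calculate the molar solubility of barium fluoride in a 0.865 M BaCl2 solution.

BaF2(s) ⇌ Ba^2+(aq) + 2 F^-(aq)
Ksp = [Ba^2+][F^-]^2
Let s be the molar solubility in this solution. [Ba^2+] = 0.865 + s ≈ 0.865, [F^-] = 2s (common-ion effect: Ba^2+ is already 0.865 M).
Ksp ≈ 0.865 × (2s)^2
s = 6.29 × 10^-4 M
Check: s = 6.3 × 10^-4 ≪ 0.865, so the approximation is valid.

6.29 × 10^-4 M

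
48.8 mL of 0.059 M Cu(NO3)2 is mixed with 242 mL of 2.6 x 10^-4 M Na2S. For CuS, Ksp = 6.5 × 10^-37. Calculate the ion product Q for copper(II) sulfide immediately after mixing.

Total volume = 48.8 + 242 = 290.8 mL.
[Cu^2+] = 5.9 x 10^-2 × (48.8/290.8) = 9.90 × 10^-3 M
[S^2-] = 2.6 × 10^-4 × (242/290.8) = 2.16 x 10^-4 M
CuS(s) ⇌ Cu^2+(aq) + S^2-(aq), so Q = [Cu^2+][S^2-]
Q = (9.90 × 10^-3)(2.16 × 10^-4) = 2.1 × 10^-6
Q > Ksp, so CuS will precipitate.

2.1 x 10^-6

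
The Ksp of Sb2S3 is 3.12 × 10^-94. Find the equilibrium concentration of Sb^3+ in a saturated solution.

[Sb^3+] ≈ 1.56e-19 M

Sb2S3(s) ⇌ 2 Sb^3+ + 3 S^2-
Ksp = [Sb^3+]^2[S^2-]^3
Let s = molar solubility. Then [Sb^3+] = 2s and [S^2-] = 3s.
So Ksp = (2s)^2 × (3s)^3 = 108s^5
s = (3.12 × 10^-94 / 108)^(1/5) = 7.801 x 10^-20 M
[Sb^3+] = 2s = 1.56 x 10^-19 M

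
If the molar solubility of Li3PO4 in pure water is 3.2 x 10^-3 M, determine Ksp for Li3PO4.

Li3PO4(s) ⇌ 3 Li^+(aq) + PO4^3-(aq)
For each mole of Li3PO4 that dissolves: [Li^+] = 3s, [PO4^3-] = s.
Ksp = [Li^+]^3[PO4^3-]
So Ksp = (3s)^3 × s = 27s^4
Ksp = 27 × (3.2 x 10^-3)^4 = 2.8 × 10^-9

Ksp = 2.8 × 10^-9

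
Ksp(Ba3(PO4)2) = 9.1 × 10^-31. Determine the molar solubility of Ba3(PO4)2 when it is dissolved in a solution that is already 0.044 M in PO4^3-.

s = 2.6e-10 M

Ba3(PO4)2(s) <=> 3 Ba^2+ + 2 PO4^3-
Ksp = [Ba^2+]^3[PO4^3-]^2
If s mol/L dissolves here, [Ba^2+] = 3s, [PO4^3-] = 0.044 + 2s ≈ 0.044 (Ksp is small, so little additional dissolves).
Ksp ≈ (3s)^3 × (0.044)^2
s = 2.6 x 10^-10 M
Check: 2s = 5.2 × 10^-10 ≪ 0.044, so the approximation is valid.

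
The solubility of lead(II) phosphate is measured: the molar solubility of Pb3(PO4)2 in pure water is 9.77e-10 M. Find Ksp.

Pb3(PO4)2(s) <=> 3 Pb^2+ + 2 PO4^3-
For each mole of Pb3(PO4)2 that dissolves: [Pb^2+] = 3s, [PO4^3-] = 2s.
Ksp = [Pb^2+]^3[PO4^3-]^2
Substituting: Ksp = (3s)^3(2s)^2 = 108s^5
With s = 9.77 x 10^-10: Ksp = 9.61 × 10^-44

Ksp ≈ 9.61 × 10^-44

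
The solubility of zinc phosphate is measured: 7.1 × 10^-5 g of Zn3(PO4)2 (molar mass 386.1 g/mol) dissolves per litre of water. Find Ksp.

Molar solubility s = (7.1 x 10^-5 g/L) / (386.1 g/mol) = 1.84 x 10^-7 M.
Zn3(PO4)2(s) ⇌ 3 Zn^2+ + 2 PO4^3-
With molar solubility s: [Zn^2+] = 3s, [PO4^3-] = 2s.
Ksp = [Zn^2+]^3[PO4^3-]^2
Substituting: Ksp = (3s)^3(2s)^2 = 108s^5
With s = 1.84 × 10^-7: Ksp = 2.3 × 10^-32

Ksp ≈ 2.3 x 10^-32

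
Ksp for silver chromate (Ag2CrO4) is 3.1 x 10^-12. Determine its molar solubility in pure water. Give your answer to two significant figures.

s ≈ 9.2 × 10^-5 M

Ag2CrO4(s) ⇌ 2 Ag^+(aq) + CrO4^2-(aq)
Ksp = [Ag^+]^2[CrO4^2-]
With molar solubility s: [Ag^+] = 2s, [CrO4^2-] = s.
Ksp = (2s)^2s = 4s^3
s = (3.1 x 10^-12 / 4)^(1/3) = 9.2 × 10^-5 M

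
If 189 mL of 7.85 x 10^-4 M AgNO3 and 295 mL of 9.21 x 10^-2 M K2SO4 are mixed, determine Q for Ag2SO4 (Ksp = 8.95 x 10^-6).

Q ≈ 5.27e-9

Total volume = 189 + 295 = 484 mL.
[Ag^+] = 7.85 × 10^-4 × (189/484) = 3.065 x 10^-4 M
[SO4^2-] = 9.21 x 10^-2 × (295/484) = 5.614 × 10^-2 M
Ag2SO4(s) ⇌ 2 Ag^+ + SO4^2-, so Q = [Ag^+]^2[SO4^2-]
Q = (3.065 x 10^-4)^2(5.614 × 10^-2) = 5.27 × 10^-9
Q < Ksp, so no precipitate of Ag2SO4 forms.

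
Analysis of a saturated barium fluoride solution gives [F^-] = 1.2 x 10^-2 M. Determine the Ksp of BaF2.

Ksp ≈ 8.6 × 10^-7

BaF2(s) ⇌ Ba^2+(aq) + 2 F^-(aq)
Stoichiometry gives [Ba^2+] = (1/2)[F^-] = 6.00 × 10^-3 M.
Ksp = [Ba^2+][F^-]^2
Ksp = 6.00 x 10^-3 × (1.2 x 10^-2)^2 = 8.6 × 10^-7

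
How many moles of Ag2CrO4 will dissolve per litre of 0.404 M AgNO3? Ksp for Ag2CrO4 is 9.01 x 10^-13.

s ≈ 5.52 × 10^-12 M

Ag2CrO4(s) <=> 2 Ag^+(aq) + CrO4^2-(aq)
Ksp = [Ag^+]^2[CrO4^2-]
Let s be the molar solubility in this solution. [Ag^+] = 0.404 + 2s ≈ 0.404, [CrO4^2-] = s (common-ion effect: Ag^+ is already 0.404 M).
Ksp ≈ (0.404)^2 × s
s = 5.52 x 10^-12 M
Check: 2s = 1.1 x 10^-11 ≪ 0.404, so the approximation is valid.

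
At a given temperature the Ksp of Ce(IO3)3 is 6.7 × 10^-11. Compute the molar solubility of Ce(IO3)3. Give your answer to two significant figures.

1.3 × 10^-3 M

Ce(IO3)3(s) ⇌ Ce^3+(aq) + 3 IO3^-(aq)
Ksp = [Ce^3+][IO3^-]^3
If s mol/L of Ce(IO3)3 dissolves, [Ce^3+] = s and [IO3^-] = 3s.
Substituting: Ksp = s(3s)^3 = 27s^4
s = (6.7 × 10^-11 / 27)^(1/4) = 1.3 × 10^-3 M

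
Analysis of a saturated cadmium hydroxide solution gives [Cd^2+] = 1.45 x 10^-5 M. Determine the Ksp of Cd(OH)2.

Cd(OH)2(s) ⇌ Cd^2+ + 2 OH^-
Stoichiometry gives [OH^-] = (2/1)[Cd^2+] = 2.900 × 10^-5 M.
Ksp = [Cd^2+][OH^-]^2
Ksp = 1.45 × 10^-5 × (2.900 × 10^-5)^2 = 1.22 × 10^-14

Ksp ≈ 1.22e-14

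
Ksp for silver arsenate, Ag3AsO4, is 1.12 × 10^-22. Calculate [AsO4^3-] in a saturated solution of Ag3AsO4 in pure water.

Ag3AsO4(s) ⇌ 3 Ag^+(aq) + AsO4^3-(aq)
Ksp = [Ag^+]^3[AsO4^3-]
For each mole of Ag3AsO4 that dissolves: [Ag^+] = 3s, [AsO4^3-] = s.
Substituting: Ksp = (3s)^3s = 27s^4
Solving, s = (1.12 × 10^-22/27)^(1/4) = 1.427 × 10^-6 M
[AsO4^3-] = s = 1.43 × 10^-6 M

[AsO4^3-] ≈ 1.43 x 10^-6 M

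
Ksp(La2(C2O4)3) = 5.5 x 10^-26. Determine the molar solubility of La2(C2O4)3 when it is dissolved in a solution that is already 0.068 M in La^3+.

La2(C2O4)3(s) ⇌ 2 La^3+ + 3 C2O4^2-
Ksp = [La^3+]^2[C2O4^2-]^3
If s mol/L dissolves here, [La^3+] = 0.068 + 2s ≈ 0.068, [C2O4^2-] = 3s (common-ion effect: La^3+ is already 0.068 M).
Ksp ≈ (0.068)^2 × (3s)^3
s = 7.6 x 10^-9 M
Check: 2s = 1.5 x 10^-8 ≪ 0.068, so the approximation is valid.

s = 7.6 × 10^-9 M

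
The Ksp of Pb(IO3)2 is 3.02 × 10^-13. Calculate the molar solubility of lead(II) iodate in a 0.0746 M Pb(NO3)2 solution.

Pb(IO3)2(s) ⇌ Pb^2+ + 2 IO3^-
Ksp = [Pb^2+][IO3^-]^2
If s mol/L dissolves here, [Pb^2+] = 0.0746 + s ≈ 0.0746, [IO3^-] = 2s (since Pb^2+ from Pb(NO3)2 dominates).
Ksp ≈ 0.0746 × (2s)^2
s = 1.01 × 10^-6 M
Check: s = 1.0 × 10^-6 ≪ 0.0746, so the approximation is valid.

1.01 × 10^-6 M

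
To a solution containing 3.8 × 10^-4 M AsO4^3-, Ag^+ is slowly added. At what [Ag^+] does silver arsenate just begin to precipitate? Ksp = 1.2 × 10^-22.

Ag3AsO4(s) ⇌ 3 Ag^+(aq) + AsO4^3-(aq)
Ksp = [Ag^+]^3[AsO4^3-]
Precipitation begins when Q = Ksp. With [AsO4^3-] = 3.8 × 10^-4 M:
1.2 × 10^-22 = (3.8 × 10^-4) × [Ag^+]^3
[Ag^+] = (1.2 × 10^-22 / 3.8 × 10^-4)^(1/3) = 6.8 × 10^-7 M

[Ag^+] = 6.8e-7 M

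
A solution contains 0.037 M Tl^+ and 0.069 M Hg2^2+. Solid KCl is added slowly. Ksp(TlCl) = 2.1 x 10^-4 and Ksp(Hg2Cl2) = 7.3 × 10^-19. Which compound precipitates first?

Hg2Cl2

Precipitation of each salt starts when its ion product equals its Ksp.
For TlCl: 2.1 x 10^-4 = 0.037 × [Cl^-]  ⇒  [Cl^-] = 5.7 × 10^-3 M.
For Hg2Cl2: 7.3 × 10^-19 = 0.069 × [Cl^-]^2  ⇒  [Cl^-] = 3.3 × 10^-9 M.
The salt with the lower threshold [Cl^-] precipitates first: Hg2Cl2.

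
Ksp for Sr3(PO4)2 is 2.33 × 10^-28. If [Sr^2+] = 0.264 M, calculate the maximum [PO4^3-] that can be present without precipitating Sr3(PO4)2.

[PO4^3-] = 1.13 x 10^-13 M

Sr3(PO4)2(s) <=> 3 Sr^2+ + 2 PO4^3-
Ksp = [Sr^2+]^3[PO4^3-]^2
Precipitation begins when Q = Ksp. With [Sr^2+] = 0.264 M:
2.33 × 10^-28 = (0.264)^3 × [PO4^3-]^2
[PO4^3-] = (2.33 × 10^-28 / 1.840 x 10^-2)^(1/2) = 1.13 × 10^-13 M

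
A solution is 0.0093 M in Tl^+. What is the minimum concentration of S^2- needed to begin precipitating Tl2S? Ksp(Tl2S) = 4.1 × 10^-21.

Tl2S(s) ⇌ 2 Tl^+ + S^2-
Ksp = [Tl^+]^2[S^2-]
Precipitation begins when Q = Ksp. With [Tl^+] = 0.0093 M:
4.1 × 10^-21 = (0.0093)^2 × [S^2-]
[S^2-] = (4.1 × 10^-21 / 8.65 × 10^-5) = 4.7 × 10^-17 M

[S^2-] ≈ 4.7 x 10^-17 M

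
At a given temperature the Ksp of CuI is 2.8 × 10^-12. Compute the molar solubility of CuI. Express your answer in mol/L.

1.7 × 10^-6 M

CuI(s) ⇌ Cu^+ + I^-
Ksp = [Cu^+][I^-]
Let s = molar solubility. Then [Cu^+] = s and [I^-] = s.
Ksp = s^2
s = (2.8 × 10^-12)^(1/2) = 1.7 × 10^-6 M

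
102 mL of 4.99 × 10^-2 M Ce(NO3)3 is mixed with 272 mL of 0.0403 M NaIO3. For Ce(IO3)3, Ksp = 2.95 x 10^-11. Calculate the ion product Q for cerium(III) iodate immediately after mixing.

Total volume = 102 + 272 = 374 mL.
[Ce^3+] = 4.99 × 10^-2 × (102/374) = 1.361 x 10^-2 M
[IO3^-] = 4.03 × 10^-2 × (272/374) = 2.931 × 10^-2 M
Ce(IO3)3(s) <=> Ce^3+(aq) + 3 IO3^-(aq), so Q = [Ce^3+][IO3^-]^3
Q = (1.361 x 10^-2)(2.931 × 10^-2)^3 = 3.43 × 10^-7
Q > Ksp, so Ce(IO3)3 will precipitate.

Q = 3.43e-7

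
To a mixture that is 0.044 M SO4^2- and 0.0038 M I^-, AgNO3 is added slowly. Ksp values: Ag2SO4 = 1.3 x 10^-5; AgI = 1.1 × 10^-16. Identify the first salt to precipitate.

AgI

Precipitation of each salt starts when its ion product equals its Ksp.
For Ag2SO4: 1.3 x 10^-5 = 0.044 × [Ag^+]^2  ⇒  [Ag^+] = 1.7 × 10^-2 M.
For AgI: 1.1 × 10^-16 = 0.0038 × [Ag^+]  ⇒  [Ag^+] = 2.9 × 10^-14 M.
The salt with the lower threshold [Ag^+] precipitates first: AgI.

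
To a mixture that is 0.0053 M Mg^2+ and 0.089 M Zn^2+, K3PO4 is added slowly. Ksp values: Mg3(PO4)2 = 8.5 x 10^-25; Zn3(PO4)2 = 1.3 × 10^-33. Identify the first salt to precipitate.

Precipitation of each salt starts when its ion product equals its Ksp.
For Mg3(PO4)2: 8.5 x 10^-25 = (0.0053)^3 × [PO4^3-]^2  ⇒  [PO4^3-] = 2.4 × 10^-9 M.
For Zn3(PO4)2: 1.3 × 10^-33 = (0.089)^3 × [PO4^3-]^2  ⇒  [PO4^3-] = 1.4 × 10^-15 M.
The salt with the lower threshold [PO4^3-] precipitates first: Zn3(PO4)2.

Zn3(PO4)2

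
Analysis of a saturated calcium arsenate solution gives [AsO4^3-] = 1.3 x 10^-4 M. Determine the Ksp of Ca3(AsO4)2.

Ksp = 1.3 × 10^-19

Ca3(AsO4)2(s) <=> 3 Ca^2+ + 2 AsO4^3-
Stoichiometry gives [Ca^2+] = (3/2)[AsO4^3-] = 1.95 × 10^-4 M.
Ksp = [Ca^2+]^3[AsO4^3-]^2
Ksp = (1.95 x 10^-4)^3 × (1.3 × 10^-4)^2 = 1.3 x 10^-19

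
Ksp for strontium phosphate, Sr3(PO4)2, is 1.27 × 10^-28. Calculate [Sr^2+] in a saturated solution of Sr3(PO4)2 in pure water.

Sr3(PO4)2(s) ⇌ 3 Sr^2+ + 2 PO4^3-
Ksp = [Sr^2+]^3[PO4^3-]^2
Let s = molar solubility. Then [Sr^2+] = 3s and [PO4^3-] = 2s.
Substituting: Ksp = (3s)^3(2s)^2 = 108s^5
Solving, s = (1.27 × 10^-28/108)^(1/5) = 1.033 x 10^-6 M
[Sr^2+] = 3s = 3.10 × 10^-6 M

[Sr^2+] ≈ 3.10e-6 M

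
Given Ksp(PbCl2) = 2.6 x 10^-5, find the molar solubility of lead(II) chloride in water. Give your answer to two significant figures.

PbCl2(s) <=> Pb^2+(aq) + 2 Cl^-(aq)
Ksp = [Pb^2+][Cl^-]^2
Let s = molar solubility. Then [Pb^2+] = s and [Cl^-] = 2s.
So Ksp = s × (2s)^2 = 4s^3
s^3 = 2.6 x 10^-5 / 4, so s = 1.9 × 10^-2 M

1.9e-2 M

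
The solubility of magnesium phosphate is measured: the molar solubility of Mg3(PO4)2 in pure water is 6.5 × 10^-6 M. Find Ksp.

Ksp ≈ 1.3 × 10^-24

Mg3(PO4)2(s) ⇌ 3 Mg^2+ + 2 PO4^3-
Let s = molar solubility. Then [Mg^2+] = 3s and [PO4^3-] = 2s.
Ksp = [Mg^2+]^3[PO4^3-]^2
Substituting: Ksp = (3s)^3(2s)^2 = 108s^5
Ksp = 108 × (6.5 × 10^-6)^5 = 1.3 × 10^-24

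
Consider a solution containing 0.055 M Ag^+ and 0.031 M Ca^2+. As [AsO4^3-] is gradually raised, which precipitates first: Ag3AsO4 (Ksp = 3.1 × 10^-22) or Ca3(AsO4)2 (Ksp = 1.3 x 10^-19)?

Precipitation of each salt starts when its ion product equals its Ksp.
For Ag3AsO4: 3.1 × 10^-22 = (0.055)^3 × [AsO4^3-]  ⇒  [AsO4^3-] = 1.9 × 10^-18 M.
For Ca3(AsO4)2: 1.3 x 10^-19 = (0.031)^3 × [AsO4^3-]^2  ⇒  [AsO4^3-] = 6.6 × 10^-8 M.
The salt with the lower threshold [AsO4^3-] precipitates first: Ag3AsO4.

Ag3AsO4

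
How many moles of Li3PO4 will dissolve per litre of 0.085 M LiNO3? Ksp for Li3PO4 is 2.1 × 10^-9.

3.4e-6 M

Li3PO4(s) ⇌ 3 Li^+ + PO4^3-
Ksp = [Li^+]^3[PO4^3-]
If s mol/L dissolves here, [Li^+] = 0.085 + 3s ≈ 0.085, [PO4^3-] = s (common-ion effect: Li^+ is already 0.085 M).
Ksp ≈ (0.085)^3 × s
s = 3.4 × 10^-6 M
Check: 3s = 1.0 × 10^-5 ≪ 0.085, so the approximation is valid.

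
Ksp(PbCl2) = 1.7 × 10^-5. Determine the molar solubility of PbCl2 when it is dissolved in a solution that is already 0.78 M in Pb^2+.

PbCl2(s) ⇌ Pb^2+(aq) + 2 Cl^-(aq)
Ksp = [Pb^2+][Cl^-]^2
Let s be the molar solubility in this solution. [Pb^2+] = 0.78 + s ≈ 0.78, [Cl^-] = 2s (Ksp is small, so little additional dissolves).
Ksp ≈ 0.78 × (2s)^2
s = 2.3 × 10^-3 M
Check: s = 2.3 × 10^-3 ≪ 0.78, so the approximation is valid.

s ≈ 2.3 × 10^-3 M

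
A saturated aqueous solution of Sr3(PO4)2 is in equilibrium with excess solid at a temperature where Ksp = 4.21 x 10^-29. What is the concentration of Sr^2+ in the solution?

[Sr^2+] = 2.48 × 10^-6 M

Sr3(PO4)2(s) ⇌ 3 Sr^2+(aq) + 2 PO4^3-(aq)
Ksp = [Sr^2+]^3[PO4^3-]^2
For each mole of Sr3(PO4)2 that dissolves: [Sr^2+] = 3s, [PO4^3-] = 2s.
Substituting: Ksp = (3s)^3(2s)^2 = 108s^5
Solving, s = (4.21 x 10^-29/108)^(1/5) = 8.283 x 10^-7 M
[Sr^2+] = 3s = 2.48 × 10^-6 M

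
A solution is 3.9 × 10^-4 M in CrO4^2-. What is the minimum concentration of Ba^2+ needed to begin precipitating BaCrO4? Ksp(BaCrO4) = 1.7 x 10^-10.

BaCrO4(s) <=> Ba^2+(aq) + CrO4^2-(aq)
Ksp = [Ba^2+][CrO4^2-]
Precipitation begins when Q = Ksp. With [CrO4^2-] = 3.9 × 10^-4 M:
1.7 x 10^-10 = (3.9 × 10^-4) × [Ba^2+]
[Ba^2+] = (1.7 x 10^-10 / 3.9 × 10^-4) = 4.4 x 10^-7 M

[Ba^2+] ≈ 4.4e-7 M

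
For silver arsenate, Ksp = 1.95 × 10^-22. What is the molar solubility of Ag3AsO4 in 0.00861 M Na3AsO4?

Ag3AsO4(s) ⇌ 3 Ag^+ + AsO4^3-
Ksp = [Ag^+]^3[AsO4^3-]
Let s = moles of Ag3AsO4 that dissolve per litre. [Ag^+] = 3s, [AsO4^3-] = 0.00861 + s ≈ 0.00861 (common-ion effect: AsO4^3- is already 0.00861 M).
Ksp ≈ (3s)^3 × 0.00861
s = 9.43 x 10^-8 M
Check: s = 9.4 × 10^-8 ≪ 0.00861, so the approximation is valid.

9.43 x 10^-8 M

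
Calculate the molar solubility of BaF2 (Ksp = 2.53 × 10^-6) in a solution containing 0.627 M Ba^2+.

BaF2(s) ⇌ Ba^2+(aq) + 2 F^-(aq)
Ksp = [Ba^2+][F^-]^2
Let s = moles of BaF2 that dissolve per litre. [Ba^2+] = 0.627 + s ≈ 0.627, [F^-] = 2s (common-ion effect: Ba^2+ is already 0.627 M).
Ksp ≈ 0.627 × (2s)^2
s = 1.00 × 10^-3 M
Check: s = 1.0 × 10^-3 ≪ 0.627, so the approximation is valid.

s = 1.00e-3 M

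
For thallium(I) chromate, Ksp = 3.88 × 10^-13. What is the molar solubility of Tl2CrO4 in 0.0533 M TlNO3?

s ≈ 1.37e-10 M

Tl2CrO4(s) <=> 2 Tl^+ + CrO4^2-
Ksp = [Tl^+]^2[CrO4^2-]
If s mol/L dissolves here, [Tl^+] = 0.0533 + 2s ≈ 0.0533, [CrO4^2-] = s (since Tl^+ from TlNO3 dominates).
Ksp ≈ (0.0533)^2 × s
s = 1.37 × 10^-10 M
Check: 2s = 2.7 × 10^-10 ≪ 0.0533, so the approximation is valid.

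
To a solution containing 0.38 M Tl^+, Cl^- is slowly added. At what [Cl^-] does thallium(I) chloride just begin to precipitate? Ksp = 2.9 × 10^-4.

TlCl(s) ⇌ Tl^+ + Cl^-
Ksp = [Tl^+][Cl^-]
Precipitation begins when Q = Ksp. With [Tl^+] = 0.38 M:
2.9 × 10^-4 = (0.38) × [Cl^-]
[Cl^-] = (2.9 × 10^-4 / 3.8 × 10^-1) = 7.6 x 10^-4 M

7.6e-4 M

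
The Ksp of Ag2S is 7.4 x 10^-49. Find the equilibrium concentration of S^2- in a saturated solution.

[S^2-] = 5.7e-17 M

Ag2S(s) <=> 2 Ag^+ + S^2-
Ksp = [Ag^+]^2[S^2-]
Let s = molar solubility. Then [Ag^+] = 2s and [S^2-] = s.
Ksp = (2s)^2s = 4s^3
s = (7.4 x 10^-49 / 4)^(1/3) = 5.70 × 10^-17 M
[S^2-] = s = 5.7 × 10^-17 M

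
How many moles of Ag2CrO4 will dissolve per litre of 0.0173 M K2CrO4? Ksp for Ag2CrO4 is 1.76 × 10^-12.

s ≈ 5.04 x 10^-6 M

Ag2CrO4(s) ⇌ 2 Ag^+ + CrO4^2-
Ksp = [Ag^+]^2[CrO4^2-]
Let s be the molar solubility in this solution. [Ag^+] = 2s, [CrO4^2-] = 0.0173 + s ≈ 0.0173 (since CrO4^2- from K2CrO4 dominates).
Ksp ≈ (2s)^2 × 0.0173
s = 5.04 × 10^-6 M
Check: s = 5.0 × 10^-6 ≪ 0.0173, so the approximation is valid.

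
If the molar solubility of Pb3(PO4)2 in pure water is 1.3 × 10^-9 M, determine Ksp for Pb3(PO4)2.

Ksp ≈ 4.0 × 10^-43

Pb3(PO4)2(s) <=> 3 Pb^2+(aq) + 2 PO4^3-(aq)
If s mol/L of Pb3(PO4)2 dissolves, [Pb^2+] = 3s and [PO4^3-] = 2s.
Ksp = [Pb^2+]^3[PO4^3-]^2
Substituting: Ksp = (3s)^3(2s)^2 = 108s^5
With s = 1.3 × 10^-9: Ksp = 4.0 × 10^-43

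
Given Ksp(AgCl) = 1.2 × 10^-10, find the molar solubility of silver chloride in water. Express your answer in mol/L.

s = 1.1 × 10^-5 M

AgCl(s) ⇌ Ag^+(aq) + Cl^-(aq)
Ksp = [Ag^+][Cl^-]
Let s = molar solubility. Then [Ag^+] = s and [Cl^-] = s.
Ksp = s × s = s^2
s = (1.2 × 10^-10)^(1/2) = 1.1 x 10^-5 M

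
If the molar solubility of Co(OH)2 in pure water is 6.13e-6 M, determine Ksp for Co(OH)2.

Ksp ≈ 9.21e-16

Co(OH)2(s) <=> Co^2+(aq) + 2 OH^-(aq)
If s mol/L of Co(OH)2 dissolves, [Co^2+] = s and [OH^-] = 2s.
Ksp = [Co^2+][OH^-]^2
Substituting: Ksp = s(2s)^2 = 4s^3
With s = 6.13 × 10^-6: Ksp = 9.21 x 10^-16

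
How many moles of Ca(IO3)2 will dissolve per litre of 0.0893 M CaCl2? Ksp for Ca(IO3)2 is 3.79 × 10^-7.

1.03 x 10^-3 M

Ca(IO3)2(s) ⇌ Ca^2+(aq) + 2 IO3^-(aq)
Ksp = [Ca^2+][IO3^-]^2
Let s be the molar solubility in this solution. [Ca^2+] = 0.0893 + s ≈ 0.0893, [IO3^-] = 2s (common-ion effect: Ca^2+ is already 0.0893 M).
Ksp ≈ 0.0893 × (2s)^2
s = 1.03 × 10^-3 M
Check: s = 1.0 × 10^-3 ≪ 0.0893, so the approximation is valid.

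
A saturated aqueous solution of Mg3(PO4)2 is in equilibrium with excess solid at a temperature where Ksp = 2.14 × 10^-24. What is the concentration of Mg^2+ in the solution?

[Mg^2+] ≈ 2.17e-5 M

Mg3(PO4)2(s) <=> 3 Mg^2+(aq) + 2 PO4^3-(aq)
Ksp = [Mg^2+]^3[PO4^3-]^2
If s mol/L of Mg3(PO4)2 dissolves, [Mg^2+] = 3s and [PO4^3-] = 2s.
Ksp = (3s)^3(2s)^2 = 108s^5
s^5 = 2.14 × 10^-24 / 108, so s = 7.234 × 10^-6 M
[Mg^2+] = 3s = 2.17 × 10^-5 M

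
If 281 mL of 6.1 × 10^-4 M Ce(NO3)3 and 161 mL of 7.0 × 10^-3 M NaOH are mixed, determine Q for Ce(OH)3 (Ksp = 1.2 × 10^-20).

Q ≈ 6.4 × 10^-12

Total volume = 281 + 161 = 442 mL.
[Ce^3+] = 6.1 × 10^-4 × (281/442) = 3.88 × 10^-4 M
[OH^-] = 7.0 × 10^-3 × (161/442) = 2.55 x 10^-3 M
Ce(OH)3(s) ⇌ Ce^3+ + 3 OH^-, so Q = [Ce^3+][OH^-]^3
Q = (3.88 x 10^-4)(2.55 × 10^-3)^3 = 6.4 × 10^-12
Q > Ksp, so Ce(OH)3 will precipitate.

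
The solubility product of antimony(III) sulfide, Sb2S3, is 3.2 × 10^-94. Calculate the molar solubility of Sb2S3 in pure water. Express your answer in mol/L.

Sb2S3(s) ⇌ 2 Sb^3+(aq) + 3 S^2-(aq)
Ksp = [Sb^3+]^2[S^2-]^3
For each mole of Sb2S3 that dissolves: [Sb^3+] = 2s, [S^2-] = 3s.
Substituting: Ksp = (2s)^2(3s)^3 = 108s^5
Solving, s = (3.2 × 10^-94/108)^(1/5) = 7.8 × 10^-20 M

s = 7.8 × 10^-20 M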